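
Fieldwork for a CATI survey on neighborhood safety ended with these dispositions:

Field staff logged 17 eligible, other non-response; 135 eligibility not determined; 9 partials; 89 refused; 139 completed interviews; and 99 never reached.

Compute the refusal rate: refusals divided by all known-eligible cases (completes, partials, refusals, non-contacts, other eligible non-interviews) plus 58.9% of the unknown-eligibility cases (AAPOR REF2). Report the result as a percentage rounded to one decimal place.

20.6%

Top: 89
Eligible (known): 139 + 9 + 89 + 99 + 17 = 353
e × U: 0.5890 × 135 = 79.52
Denominator: 353 + 79.52 = 432.52
REF2 = 89 / 432.52 = 0.2058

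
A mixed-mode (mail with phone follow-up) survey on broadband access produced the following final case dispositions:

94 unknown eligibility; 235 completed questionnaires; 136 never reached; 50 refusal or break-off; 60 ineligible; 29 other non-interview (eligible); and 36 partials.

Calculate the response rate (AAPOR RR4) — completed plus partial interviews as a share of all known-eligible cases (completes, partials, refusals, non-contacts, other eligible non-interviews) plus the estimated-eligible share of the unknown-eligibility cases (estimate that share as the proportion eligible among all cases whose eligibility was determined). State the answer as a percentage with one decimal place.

47.6%

Numerator: 235 + 36 = 271
Known eligible: 235 + 36 + 50 + 136 + 29 = 486
e = 486 / (486 + 60) = 486 / 546 = 0.8901
e × U: 0.8901 × 94 = 83.67
Denom: 486 + 83.67 = 569.67
RR4 = 271 / 569.67 = 0.4757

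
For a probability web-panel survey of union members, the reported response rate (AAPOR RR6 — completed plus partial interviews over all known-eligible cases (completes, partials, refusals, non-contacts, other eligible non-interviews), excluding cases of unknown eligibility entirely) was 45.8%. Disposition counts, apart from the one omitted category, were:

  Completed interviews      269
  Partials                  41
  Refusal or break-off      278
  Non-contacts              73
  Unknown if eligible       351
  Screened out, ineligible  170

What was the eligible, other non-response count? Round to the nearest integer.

16

Top = 269 + 41 = 310
RR6 = 310 / D = 0.458
D = 310 / 0.458 = 676.9
Remaining denominator categories sum to 661
eligible, other non-response = 676.9 − 661 ≈ 16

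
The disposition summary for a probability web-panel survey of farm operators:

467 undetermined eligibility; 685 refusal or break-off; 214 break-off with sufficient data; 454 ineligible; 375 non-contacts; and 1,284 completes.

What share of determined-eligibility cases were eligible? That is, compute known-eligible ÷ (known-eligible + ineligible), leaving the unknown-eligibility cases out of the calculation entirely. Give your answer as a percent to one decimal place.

Eligible (known) → 1284 + 214 + 685 + 375 = 2558
e = 2558 / (2558 + 454) = 2558 / 3012 = 0.8493

84.9%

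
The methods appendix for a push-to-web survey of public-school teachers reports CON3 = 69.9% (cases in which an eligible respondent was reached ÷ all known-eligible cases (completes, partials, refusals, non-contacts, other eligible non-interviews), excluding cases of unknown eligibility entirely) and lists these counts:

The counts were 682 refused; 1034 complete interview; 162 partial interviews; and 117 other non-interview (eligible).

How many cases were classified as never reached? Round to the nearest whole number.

859

Numerator → 1034 + 162 + 682 + 117 = 1995
CON3 = 1995 / D = 0.699
D = 1995 / 0.699 = 2854.1
Rest of base = 1995
never reached = 2854.1 − 1995 ≈ 859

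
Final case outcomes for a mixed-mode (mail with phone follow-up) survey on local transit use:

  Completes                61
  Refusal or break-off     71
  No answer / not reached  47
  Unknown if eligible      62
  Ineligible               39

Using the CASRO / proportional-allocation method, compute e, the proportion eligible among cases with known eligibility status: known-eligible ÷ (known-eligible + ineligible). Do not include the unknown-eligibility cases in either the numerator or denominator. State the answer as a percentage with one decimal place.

Eligible (known): 61 + 71 + 47 = 179
e = 179 / (179 + 39) = 179 / 218 = 0.8211

82.1%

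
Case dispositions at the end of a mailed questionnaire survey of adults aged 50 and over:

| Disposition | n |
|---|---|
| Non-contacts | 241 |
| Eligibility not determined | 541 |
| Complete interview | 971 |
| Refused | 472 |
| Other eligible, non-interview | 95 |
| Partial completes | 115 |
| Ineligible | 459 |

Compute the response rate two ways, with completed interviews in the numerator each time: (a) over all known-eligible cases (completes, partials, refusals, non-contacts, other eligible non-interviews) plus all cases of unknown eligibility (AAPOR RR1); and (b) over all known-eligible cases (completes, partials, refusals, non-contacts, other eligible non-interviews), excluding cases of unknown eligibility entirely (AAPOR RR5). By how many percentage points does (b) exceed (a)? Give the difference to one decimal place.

Numerator → 971
Base → 971 + 115 + 472 + 241 + 95 + 541 = 2435
RR1 = 971 / 2435 = 0.3988
Base → 971 + 115 + 472 + 241 + 95 = 1894
RR5 = 971 / 1894 = 0.5127
Difference = 51.27 − 39.88 = 11.39 percentage points

11.4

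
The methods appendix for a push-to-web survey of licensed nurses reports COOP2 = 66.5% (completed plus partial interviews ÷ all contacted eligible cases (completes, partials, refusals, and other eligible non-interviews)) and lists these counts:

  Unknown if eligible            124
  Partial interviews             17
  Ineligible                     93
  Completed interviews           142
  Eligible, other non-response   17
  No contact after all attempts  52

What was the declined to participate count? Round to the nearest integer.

63

Top = 142 + 17 = 159
COOP2 = 159 / D = 0.665
D = 159 / 0.665 = 239.1
Rest of base = 176
declined to participate = 239.1 − 176 ≈ 63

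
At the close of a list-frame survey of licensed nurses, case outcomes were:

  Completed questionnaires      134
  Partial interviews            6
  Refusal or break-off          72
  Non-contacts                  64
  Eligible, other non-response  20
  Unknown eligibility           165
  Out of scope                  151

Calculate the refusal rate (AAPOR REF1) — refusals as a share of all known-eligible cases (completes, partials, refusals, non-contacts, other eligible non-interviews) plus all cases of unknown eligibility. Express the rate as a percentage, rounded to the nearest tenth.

Numerator: 72
Base: 134 + 6 + 72 + 64 + 20 + 165 = 461
REF1 = 72 / 461 = 0.1562

15.6%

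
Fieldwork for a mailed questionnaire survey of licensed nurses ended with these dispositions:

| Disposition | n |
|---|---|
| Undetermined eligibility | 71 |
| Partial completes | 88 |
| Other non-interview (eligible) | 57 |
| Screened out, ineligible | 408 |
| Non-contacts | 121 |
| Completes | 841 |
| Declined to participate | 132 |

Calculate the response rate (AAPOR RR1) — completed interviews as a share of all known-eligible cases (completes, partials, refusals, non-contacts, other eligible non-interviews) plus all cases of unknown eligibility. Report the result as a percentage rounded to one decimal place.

64.2%

Top = 841
Denom = 841 + 88 + 132 + 121 + 57 + 71 = 1310
RR1 = 841 / 1310 = 0.6420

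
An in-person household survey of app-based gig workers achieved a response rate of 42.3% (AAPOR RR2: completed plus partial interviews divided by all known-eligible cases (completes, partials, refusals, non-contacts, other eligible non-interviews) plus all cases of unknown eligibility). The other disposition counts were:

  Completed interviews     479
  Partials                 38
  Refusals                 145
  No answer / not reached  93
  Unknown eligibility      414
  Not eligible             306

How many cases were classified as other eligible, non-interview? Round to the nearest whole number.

53

Num → 479 + 38 = 517
RR2 = 517 / D = 0.423
D = 517 / 0.423 = 1222.2
Rest of base = 1169
other eligible, non-interview = 1222.2 − 1169 ≈ 53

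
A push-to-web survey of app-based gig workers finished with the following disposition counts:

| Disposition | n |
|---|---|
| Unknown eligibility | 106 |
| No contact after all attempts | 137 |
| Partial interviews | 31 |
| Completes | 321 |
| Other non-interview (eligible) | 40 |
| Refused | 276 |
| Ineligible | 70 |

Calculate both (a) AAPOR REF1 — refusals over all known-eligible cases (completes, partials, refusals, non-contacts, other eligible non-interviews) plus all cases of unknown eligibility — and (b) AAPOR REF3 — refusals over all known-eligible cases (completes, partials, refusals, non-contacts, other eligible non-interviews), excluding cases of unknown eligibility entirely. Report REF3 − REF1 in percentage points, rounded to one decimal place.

4.0

Num = 276
Denominator = 321 + 31 + 276 + 137 + 40 + 106 = 911
REF1 = 276 / 911 = 0.3030
Denominator = 321 + 31 + 276 + 137 + 40 = 805
REF3 = 276 / 805 = 0.3429
Difference = 34.29 − 30.30 = 3.99 percentage points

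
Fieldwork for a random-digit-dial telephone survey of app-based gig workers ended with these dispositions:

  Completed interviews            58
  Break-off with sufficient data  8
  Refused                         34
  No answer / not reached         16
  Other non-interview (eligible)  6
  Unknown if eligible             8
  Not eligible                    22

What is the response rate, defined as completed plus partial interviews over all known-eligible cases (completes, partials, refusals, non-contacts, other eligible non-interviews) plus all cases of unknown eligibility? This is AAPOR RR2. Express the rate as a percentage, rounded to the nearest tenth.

50.8%

Num: 58 + 8 = 66
Base: 58 + 8 + 34 + 16 + 6 + 8 = 130
RR2 = 66 / 130 = 0.5077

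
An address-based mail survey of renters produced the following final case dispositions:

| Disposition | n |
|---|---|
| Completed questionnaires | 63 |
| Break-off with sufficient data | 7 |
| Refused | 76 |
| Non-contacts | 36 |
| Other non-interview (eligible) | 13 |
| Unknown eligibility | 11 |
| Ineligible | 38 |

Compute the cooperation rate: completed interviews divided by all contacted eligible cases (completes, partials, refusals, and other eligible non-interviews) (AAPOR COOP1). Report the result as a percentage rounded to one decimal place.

39.6%

Num: 63
Denom: 63 + 7 + 76 + 13 = 159
COOP1 = 63 / 159 = 0.3962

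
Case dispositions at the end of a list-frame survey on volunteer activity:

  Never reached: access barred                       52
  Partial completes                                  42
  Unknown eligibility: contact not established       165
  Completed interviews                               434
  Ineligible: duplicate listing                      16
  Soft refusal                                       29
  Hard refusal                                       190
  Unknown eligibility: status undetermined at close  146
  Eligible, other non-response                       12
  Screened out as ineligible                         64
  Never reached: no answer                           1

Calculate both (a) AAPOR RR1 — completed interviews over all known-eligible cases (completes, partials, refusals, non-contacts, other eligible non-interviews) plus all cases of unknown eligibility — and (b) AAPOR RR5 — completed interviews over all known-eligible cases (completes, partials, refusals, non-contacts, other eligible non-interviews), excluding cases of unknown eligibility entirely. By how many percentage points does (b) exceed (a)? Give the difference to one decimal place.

Refused = 190 + 29 = 219
Never reached = 1 + 52 = 53
Unknown eligibility = 165 + 146 = 311
Screened out, ineligible = 64 + 16 = 80
Numerator = 434
Denominator = 434 + 42 + 219 + 53 + 12 + 311 = 1071
RR1 = 434 / 1071 = 0.4052
Denominator = 434 + 42 + 219 + 53 + 12 = 760
RR5 = 434 / 760 = 0.5711
Difference = 57.11 − 40.52 = 16.59 percentage points

16.6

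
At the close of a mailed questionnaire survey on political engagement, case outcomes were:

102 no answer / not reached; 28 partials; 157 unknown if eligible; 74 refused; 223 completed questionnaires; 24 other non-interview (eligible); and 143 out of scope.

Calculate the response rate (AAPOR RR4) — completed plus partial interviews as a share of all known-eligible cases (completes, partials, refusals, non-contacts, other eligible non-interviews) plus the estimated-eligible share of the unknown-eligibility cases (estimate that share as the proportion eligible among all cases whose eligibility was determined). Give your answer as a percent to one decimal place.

44.0%

Num → 223 + 28 = 251
Known eligible → 223 + 28 + 74 + 102 + 24 = 451
e = 451 / (451 + 143) = 451 / 594 = 0.7593
Estimated eligible among unknowns → 0.7593 × 157 = 119.21
Base → 451 + 119.21 = 570.21
RR4 = 251 / 570.21 = 0.4402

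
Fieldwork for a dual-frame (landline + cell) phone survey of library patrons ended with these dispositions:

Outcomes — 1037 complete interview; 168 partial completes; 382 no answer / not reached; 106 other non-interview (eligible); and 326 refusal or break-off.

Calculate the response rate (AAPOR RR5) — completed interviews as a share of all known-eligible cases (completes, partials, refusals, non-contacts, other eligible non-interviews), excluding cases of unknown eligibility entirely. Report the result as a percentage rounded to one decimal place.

Numerator = 1037
Denominator = 1037 + 168 + 326 + 382 + 106 = 2019
RR5 = 1037 / 2019 = 0.5136

51.4%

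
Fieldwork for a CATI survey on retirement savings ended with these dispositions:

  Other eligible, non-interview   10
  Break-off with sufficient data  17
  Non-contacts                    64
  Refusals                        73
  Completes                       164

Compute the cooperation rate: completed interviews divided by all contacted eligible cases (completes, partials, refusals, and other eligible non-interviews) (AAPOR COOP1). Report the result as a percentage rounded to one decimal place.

Num: 164
Denominator: 164 + 17 + 73 + 10 = 264
COOP1 = 164 / 264 = 0.6212

62.1%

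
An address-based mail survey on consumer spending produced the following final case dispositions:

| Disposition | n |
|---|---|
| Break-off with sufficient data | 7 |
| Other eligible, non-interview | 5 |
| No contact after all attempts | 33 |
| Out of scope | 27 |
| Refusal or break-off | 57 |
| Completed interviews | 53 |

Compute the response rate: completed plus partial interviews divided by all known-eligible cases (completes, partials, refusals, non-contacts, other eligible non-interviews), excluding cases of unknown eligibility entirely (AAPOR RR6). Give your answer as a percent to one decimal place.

Top = 53 + 7 = 60
Base = 53 + 7 + 57 + 33 + 5 = 155
RR6 = 60 / 155 = 0.3871

38.7%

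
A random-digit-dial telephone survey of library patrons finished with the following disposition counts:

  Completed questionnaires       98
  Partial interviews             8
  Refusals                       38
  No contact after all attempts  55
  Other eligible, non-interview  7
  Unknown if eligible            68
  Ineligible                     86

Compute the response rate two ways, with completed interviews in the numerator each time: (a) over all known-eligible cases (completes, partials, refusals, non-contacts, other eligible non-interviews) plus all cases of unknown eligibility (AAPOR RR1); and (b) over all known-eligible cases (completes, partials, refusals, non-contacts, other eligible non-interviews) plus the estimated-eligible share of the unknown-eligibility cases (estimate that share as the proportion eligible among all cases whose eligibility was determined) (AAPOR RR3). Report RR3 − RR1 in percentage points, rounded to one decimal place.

Top = 98
Denominator = 98 + 8 + 38 + 55 + 7 + 68 = 274
RR1 = 98 / 274 = 0.3577
Known eligible = 98 + 8 + 38 + 55 + 7 = 206
e = 206 / (206 + 86) = 206 / 292 = 0.7055
Eligible share of unknowns = 0.7055 × 68 = 47.97
Denominator = 206 + 47.97 = 253.97
RR3 = 98 / 253.97 = 0.3859
Difference = 38.59 − 35.77 = 2.82 percentage points

2.8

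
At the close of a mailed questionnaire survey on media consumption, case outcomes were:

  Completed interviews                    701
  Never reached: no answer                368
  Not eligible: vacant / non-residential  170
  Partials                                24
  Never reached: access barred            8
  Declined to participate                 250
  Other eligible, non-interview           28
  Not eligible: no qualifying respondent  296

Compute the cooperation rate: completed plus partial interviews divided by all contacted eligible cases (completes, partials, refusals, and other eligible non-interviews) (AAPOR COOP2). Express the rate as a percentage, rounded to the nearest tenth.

Never reached = 368 + 8 = 376
Ineligible = 296 + 170 = 466
Num: 701 + 24 = 725
Base: 701 + 24 + 250 + 28 = 1003
COOP2 = 725 / 1003 = 0.7228

72.3%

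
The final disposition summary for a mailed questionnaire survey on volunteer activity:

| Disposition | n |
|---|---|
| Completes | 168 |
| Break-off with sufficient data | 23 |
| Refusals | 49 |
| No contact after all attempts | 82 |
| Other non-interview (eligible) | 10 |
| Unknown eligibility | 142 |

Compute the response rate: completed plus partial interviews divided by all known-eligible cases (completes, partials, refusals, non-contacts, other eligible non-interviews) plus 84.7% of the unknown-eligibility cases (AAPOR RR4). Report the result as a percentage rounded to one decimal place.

Top: 168 + 23 = 191
Eligible (known): 168 + 23 + 49 + 82 + 10 = 332
e × U: 0.8470 × 142 = 120.27
Denominator: 332 + 120.27 = 452.27
RR4 = 191 / 452.27 = 0.4223

42.2%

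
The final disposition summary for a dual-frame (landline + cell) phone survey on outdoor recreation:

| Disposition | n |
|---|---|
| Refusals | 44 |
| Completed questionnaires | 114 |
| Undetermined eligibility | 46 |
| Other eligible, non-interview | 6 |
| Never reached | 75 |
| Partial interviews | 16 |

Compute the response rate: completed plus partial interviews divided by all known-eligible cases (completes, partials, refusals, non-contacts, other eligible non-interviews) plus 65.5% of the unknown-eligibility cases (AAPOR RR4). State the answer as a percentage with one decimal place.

Num = 114 + 16 = 130
Known eligible = 114 + 16 + 44 + 75 + 6 = 255
Estimated eligible among unknowns = 0.6550 × 46 = 30.13
Base = 255 + 30.13 = 285.13
RR4 = 130 / 285.13 = 0.4559

45.6%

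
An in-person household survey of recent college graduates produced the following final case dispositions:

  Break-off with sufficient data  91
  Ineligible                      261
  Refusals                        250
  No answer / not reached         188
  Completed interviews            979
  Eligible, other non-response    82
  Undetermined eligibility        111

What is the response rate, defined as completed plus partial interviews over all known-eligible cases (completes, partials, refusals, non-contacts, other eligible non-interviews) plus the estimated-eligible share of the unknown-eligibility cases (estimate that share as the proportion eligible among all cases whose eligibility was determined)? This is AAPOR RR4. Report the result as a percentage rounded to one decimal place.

63.5%

Num: 979 + 91 = 1070
Known eligible: 979 + 91 + 250 + 188 + 82 = 1590
e = 1590 / (1590 + 261) = 1590 / 1851 = 0.8590
Estimated eligible among unknowns: 0.8590 × 111 = 95.35
Base: 1590 + 95.35 = 1685.35
RR4 = 1070 / 1685.35 = 0.6349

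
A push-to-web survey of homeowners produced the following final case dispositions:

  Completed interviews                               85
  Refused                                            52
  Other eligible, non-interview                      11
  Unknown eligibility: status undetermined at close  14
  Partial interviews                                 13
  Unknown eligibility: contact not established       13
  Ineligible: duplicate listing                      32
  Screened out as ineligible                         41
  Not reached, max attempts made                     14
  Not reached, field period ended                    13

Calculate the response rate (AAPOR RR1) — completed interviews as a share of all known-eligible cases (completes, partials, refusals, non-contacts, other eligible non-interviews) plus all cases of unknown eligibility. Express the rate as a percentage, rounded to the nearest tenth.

Never reached = 13 + 14 = 27
Unknown eligibility = 13 + 14 = 27
Screened out, ineligible = 41 + 32 = 73
Top: 85
Base: 85 + 13 + 52 + 27 + 11 + 27 = 215
RR1 = 85 / 215 = 0.3953

39.5%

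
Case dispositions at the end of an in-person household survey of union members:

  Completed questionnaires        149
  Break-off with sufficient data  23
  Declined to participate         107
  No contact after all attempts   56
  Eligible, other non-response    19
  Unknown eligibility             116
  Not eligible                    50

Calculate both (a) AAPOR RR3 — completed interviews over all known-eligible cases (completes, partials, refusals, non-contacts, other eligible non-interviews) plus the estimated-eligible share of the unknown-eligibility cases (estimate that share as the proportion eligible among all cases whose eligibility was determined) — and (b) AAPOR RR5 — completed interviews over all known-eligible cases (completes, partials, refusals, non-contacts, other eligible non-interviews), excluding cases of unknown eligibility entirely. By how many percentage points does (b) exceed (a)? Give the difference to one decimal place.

Top: 149
Eligible (known): 149 + 23 + 107 + 56 + 19 = 354
e = 354 / (354 + 50) = 354 / 404 = 0.8762
Eligible share of unknowns: 0.8762 × 116 = 101.64
Base: 354 + 101.64 = 455.64
RR3 = 149 / 455.64 = 0.3270
Base: 149 + 23 + 107 + 56 + 19 = 354
RR5 = 149 / 354 = 0.4209
Difference = 42.09 − 32.70 = 9.39 percentage points

9.4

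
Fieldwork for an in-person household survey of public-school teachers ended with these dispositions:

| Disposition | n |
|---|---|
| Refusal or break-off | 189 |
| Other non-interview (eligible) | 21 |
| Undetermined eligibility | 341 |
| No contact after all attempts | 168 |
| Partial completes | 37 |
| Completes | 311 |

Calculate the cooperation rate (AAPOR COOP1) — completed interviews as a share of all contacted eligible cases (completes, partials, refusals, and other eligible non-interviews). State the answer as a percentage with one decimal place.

55.7%

Top → 311
Denom → 311 + 37 + 189 + 21 = 558
COOP1 = 311 / 558 = 0.5573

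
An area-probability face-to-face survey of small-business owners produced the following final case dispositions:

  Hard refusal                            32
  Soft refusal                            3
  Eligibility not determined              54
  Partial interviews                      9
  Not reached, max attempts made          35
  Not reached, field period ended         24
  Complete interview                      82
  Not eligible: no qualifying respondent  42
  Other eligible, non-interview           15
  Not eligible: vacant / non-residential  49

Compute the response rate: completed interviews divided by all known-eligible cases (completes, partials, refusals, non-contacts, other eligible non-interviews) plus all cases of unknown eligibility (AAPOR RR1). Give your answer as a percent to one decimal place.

Refusal or break-off = 32 + 3 = 35
No contact after all attempts = 24 + 35 = 59
Not eligible = 42 + 49 = 91
Numerator = 82
Base = 82 + 9 + 35 + 59 + 15 + 54 = 254
RR1 = 82 / 254 = 0.3228

32.3%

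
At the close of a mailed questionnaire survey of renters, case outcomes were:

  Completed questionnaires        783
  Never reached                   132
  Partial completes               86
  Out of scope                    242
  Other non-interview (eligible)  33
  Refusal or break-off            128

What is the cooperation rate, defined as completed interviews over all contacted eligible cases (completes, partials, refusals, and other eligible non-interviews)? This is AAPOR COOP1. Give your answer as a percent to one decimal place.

76.0%

Numerator = 783
Base = 783 + 86 + 128 + 33 = 1030
COOP1 = 783 / 1030 = 0.7602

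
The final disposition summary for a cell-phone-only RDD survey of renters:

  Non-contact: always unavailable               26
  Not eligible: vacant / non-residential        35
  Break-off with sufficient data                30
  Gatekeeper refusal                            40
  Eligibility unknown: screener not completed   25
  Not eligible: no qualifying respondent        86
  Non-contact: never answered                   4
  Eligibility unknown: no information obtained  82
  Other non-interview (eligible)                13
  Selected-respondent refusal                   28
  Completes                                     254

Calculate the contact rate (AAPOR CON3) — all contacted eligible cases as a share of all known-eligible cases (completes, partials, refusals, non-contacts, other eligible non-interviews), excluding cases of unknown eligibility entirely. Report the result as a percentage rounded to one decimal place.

Refusal or break-off = 40 + 28 = 68
No contact after all attempts = 4 + 26 = 30
Eligibility not determined = 25 + 82 = 107
Not eligible = 86 + 35 = 121
Numerator = 254 + 30 + 68 + 13 = 365
Denominator = 254 + 30 + 68 + 30 + 13 = 395
CON3 = 365 / 395 = 0.9241

92.4%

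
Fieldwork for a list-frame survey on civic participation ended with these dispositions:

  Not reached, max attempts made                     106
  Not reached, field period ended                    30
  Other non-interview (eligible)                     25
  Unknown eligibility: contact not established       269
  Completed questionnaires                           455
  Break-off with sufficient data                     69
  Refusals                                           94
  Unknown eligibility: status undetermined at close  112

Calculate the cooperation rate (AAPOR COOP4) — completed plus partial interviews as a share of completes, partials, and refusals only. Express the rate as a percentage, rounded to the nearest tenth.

84.8%

No answer / not reached = 30 + 106 = 136
Eligibility not determined = 269 + 112 = 381
Top: 455 + 69 = 524
Denominator: 455 + 69 + 94 = 618
COOP4 = 524 / 618 = 0.8479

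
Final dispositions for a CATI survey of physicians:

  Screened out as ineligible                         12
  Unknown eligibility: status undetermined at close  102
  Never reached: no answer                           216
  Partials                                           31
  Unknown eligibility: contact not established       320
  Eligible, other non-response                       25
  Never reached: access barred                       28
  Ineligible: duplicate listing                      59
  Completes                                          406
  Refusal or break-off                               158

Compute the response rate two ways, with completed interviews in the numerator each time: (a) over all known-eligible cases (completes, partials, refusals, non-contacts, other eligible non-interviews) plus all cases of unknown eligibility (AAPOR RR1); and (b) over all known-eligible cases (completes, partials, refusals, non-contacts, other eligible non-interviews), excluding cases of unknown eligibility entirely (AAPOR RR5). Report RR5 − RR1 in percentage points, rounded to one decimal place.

No contact after all attempts = 216 + 28 = 244
Unknown eligibility = 320 + 102 = 422
Out of scope = 12 + 59 = 71
Num → 406
Base → 406 + 31 + 158 + 244 + 25 + 422 = 1286
RR1 = 406 / 1286 = 0.3157
Base → 406 + 31 + 158 + 244 + 25 = 864
RR5 = 406 / 864 = 0.4699
Difference = 46.99 − 31.57 = 15.42 percentage points

15.4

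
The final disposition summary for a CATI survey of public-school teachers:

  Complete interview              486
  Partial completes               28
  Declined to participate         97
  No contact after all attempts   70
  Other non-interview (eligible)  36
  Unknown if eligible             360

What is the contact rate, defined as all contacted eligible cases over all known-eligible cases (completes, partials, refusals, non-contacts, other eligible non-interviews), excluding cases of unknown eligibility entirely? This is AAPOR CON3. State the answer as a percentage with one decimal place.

90.2%

Num → 486 + 28 + 97 + 36 = 647
Denom → 486 + 28 + 97 + 70 + 36 = 717
CON3 = 647 / 717 = 0.9024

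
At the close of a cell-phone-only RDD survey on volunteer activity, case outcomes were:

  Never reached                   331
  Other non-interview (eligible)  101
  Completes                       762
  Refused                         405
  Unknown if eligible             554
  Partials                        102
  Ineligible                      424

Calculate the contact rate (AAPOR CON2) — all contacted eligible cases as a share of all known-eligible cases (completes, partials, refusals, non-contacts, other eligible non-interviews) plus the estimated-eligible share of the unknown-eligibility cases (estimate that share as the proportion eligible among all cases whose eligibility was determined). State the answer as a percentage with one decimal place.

Top = 762 + 102 + 405 + 101 = 1370
Known eligible = 762 + 102 + 405 + 331 + 101 = 1701
e = 1701 / (1701 + 424) = 1701 / 2125 = 0.8005
Estimated eligible among unknowns = 0.8005 × 554 = 443.48
Denominator = 1701 + 443.48 = 2144.48
CON2 = 1370 / 2144.48 = 0.6388

63.9%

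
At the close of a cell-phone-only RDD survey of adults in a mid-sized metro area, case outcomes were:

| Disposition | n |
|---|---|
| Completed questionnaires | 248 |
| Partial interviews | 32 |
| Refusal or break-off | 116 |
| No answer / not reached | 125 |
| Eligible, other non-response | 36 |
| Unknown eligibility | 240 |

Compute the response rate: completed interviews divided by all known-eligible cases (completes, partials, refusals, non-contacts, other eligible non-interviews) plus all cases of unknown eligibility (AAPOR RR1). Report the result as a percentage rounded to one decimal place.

31.1%

Top = 248
Denominator = 248 + 32 + 116 + 125 + 36 + 240 = 797
RR1 = 248 / 797 = 0.3112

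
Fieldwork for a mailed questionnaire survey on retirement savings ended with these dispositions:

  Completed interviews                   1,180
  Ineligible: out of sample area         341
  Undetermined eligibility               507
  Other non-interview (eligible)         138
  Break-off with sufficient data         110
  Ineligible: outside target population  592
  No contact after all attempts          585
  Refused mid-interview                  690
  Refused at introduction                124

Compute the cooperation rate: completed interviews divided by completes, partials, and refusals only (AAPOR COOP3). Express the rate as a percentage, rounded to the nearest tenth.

Refusal or break-off = 124 + 690 = 814
Screened out, ineligible = 592 + 341 = 933
Num = 1180
Base = 1180 + 110 + 814 = 2104
COOP3 = 1180 / 2104 = 0.5608

56.1%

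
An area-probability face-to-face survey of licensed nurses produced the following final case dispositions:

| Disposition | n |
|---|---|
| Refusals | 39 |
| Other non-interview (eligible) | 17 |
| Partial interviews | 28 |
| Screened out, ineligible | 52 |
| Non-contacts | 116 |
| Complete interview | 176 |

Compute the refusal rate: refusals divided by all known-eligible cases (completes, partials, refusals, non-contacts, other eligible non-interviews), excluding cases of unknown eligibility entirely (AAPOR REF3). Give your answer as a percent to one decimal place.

10.4%

Top → 39
Denominator → 176 + 28 + 39 + 116 + 17 = 376
REF3 = 39 / 376 = 0.1037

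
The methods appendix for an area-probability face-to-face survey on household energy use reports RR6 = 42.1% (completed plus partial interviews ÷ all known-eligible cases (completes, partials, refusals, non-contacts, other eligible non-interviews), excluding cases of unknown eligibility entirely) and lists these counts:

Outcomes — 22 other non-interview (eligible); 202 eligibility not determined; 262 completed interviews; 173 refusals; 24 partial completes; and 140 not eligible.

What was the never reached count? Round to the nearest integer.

198

Num → 262 + 24 = 286
RR6 = 286 / D = 0.421
D = 286 / 0.421 = 679.3
Other denominator terms total 481
never reached = 679.3 − 481 ≈ 198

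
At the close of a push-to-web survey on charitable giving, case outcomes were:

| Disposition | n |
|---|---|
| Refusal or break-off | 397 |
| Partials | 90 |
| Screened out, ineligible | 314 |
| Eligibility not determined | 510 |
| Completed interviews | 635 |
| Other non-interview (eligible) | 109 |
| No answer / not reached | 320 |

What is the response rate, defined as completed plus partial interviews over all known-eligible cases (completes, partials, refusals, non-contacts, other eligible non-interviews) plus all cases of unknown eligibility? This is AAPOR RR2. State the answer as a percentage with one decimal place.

Num = 635 + 90 = 725
Denom = 635 + 90 + 397 + 320 + 109 + 510 = 2061
RR2 = 725 / 2061 = 0.3518

35.2%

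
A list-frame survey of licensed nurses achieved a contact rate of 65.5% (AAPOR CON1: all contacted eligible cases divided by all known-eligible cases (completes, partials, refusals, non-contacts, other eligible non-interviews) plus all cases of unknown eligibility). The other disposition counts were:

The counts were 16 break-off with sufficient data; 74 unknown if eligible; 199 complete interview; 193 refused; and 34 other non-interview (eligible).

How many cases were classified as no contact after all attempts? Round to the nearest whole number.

159

Numerator = 199 + 16 + 193 + 34 = 442
CON1 = 442 / D = 0.655
D = 442 / 0.655 = 674.8
Remaining denominator categories sum to 516
no contact after all attempts = 674.8 − 516 ≈ 159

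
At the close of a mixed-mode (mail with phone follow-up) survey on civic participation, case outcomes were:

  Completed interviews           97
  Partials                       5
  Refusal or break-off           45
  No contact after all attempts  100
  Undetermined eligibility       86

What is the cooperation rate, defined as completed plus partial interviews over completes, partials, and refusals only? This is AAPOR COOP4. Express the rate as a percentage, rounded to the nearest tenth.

69.4%

Numerator → 97 + 5 = 102
Denominator → 97 + 5 + 45 = 147
COOP4 = 102 / 147 = 0.6939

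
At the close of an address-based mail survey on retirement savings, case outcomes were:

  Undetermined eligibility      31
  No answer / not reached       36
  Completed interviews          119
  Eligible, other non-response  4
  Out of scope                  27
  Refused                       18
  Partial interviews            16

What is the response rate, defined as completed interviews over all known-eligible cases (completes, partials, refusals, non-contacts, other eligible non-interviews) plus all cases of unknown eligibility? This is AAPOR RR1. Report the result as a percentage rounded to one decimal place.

Numerator: 119
Denominator: 119 + 16 + 18 + 36 + 4 + 31 = 224
RR1 = 119 / 224 = 0.5312

53.1%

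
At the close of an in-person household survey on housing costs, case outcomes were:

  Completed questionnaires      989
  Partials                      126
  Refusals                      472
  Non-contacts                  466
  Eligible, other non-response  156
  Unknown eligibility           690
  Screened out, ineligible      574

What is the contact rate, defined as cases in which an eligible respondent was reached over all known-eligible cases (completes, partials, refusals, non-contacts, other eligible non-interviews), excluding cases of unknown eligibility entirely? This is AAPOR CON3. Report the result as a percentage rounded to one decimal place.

Top → 989 + 126 + 472 + 156 = 1743
Base → 989 + 126 + 472 + 466 + 156 = 2209
CON3 = 1743 / 2209 = 0.7890

78.9%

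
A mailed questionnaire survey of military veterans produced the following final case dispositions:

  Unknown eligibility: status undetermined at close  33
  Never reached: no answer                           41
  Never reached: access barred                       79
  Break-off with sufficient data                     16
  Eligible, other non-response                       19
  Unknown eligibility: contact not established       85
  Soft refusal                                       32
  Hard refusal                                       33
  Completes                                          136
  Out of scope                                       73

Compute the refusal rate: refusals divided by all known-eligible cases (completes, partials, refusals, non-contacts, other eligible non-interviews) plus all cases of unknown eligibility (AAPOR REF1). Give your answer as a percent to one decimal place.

13.7%

Refusal or break-off = 33 + 32 = 65
No contact after all attempts = 41 + 79 = 120
Eligibility not determined = 85 + 33 = 118
Top: 65
Denom: 136 + 16 + 65 + 120 + 19 + 118 = 474
REF1 = 65 / 474 = 0.1371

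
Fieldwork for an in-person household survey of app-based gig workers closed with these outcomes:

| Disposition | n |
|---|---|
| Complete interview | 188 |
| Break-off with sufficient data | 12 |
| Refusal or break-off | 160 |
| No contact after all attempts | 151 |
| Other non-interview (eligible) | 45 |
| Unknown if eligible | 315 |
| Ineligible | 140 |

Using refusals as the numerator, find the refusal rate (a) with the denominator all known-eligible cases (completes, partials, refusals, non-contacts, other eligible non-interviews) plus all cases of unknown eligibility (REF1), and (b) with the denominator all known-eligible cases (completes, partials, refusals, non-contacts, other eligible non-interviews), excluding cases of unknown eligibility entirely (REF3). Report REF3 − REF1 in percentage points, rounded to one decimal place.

10.4

Num → 160
Base → 188 + 12 + 160 + 151 + 45 + 315 = 871
REF1 = 160 / 871 = 0.1837
Base → 188 + 12 + 160 + 151 + 45 = 556
REF3 = 160 / 556 = 0.2878
Difference = 28.78 − 18.37 = 10.41 percentage points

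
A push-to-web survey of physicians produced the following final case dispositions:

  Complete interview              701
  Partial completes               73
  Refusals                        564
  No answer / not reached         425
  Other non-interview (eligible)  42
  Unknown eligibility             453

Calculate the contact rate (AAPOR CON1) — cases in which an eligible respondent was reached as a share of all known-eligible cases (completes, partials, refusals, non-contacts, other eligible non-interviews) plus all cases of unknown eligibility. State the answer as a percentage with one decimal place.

61.1%

Num → 701 + 73 + 564 + 42 = 1380
Base → 701 + 73 + 564 + 425 + 42 + 453 = 2258
CON1 = 1380 / 2258 = 0.6112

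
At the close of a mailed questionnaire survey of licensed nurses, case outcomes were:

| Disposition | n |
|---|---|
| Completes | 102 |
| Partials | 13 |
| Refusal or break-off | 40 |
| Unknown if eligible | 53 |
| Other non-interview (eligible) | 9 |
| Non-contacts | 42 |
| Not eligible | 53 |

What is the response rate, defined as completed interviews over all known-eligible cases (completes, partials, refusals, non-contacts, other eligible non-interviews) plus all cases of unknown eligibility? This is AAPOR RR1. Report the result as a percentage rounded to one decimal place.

39.4%

Numerator = 102
Base = 102 + 13 + 40 + 42 + 9 + 53 = 259
RR1 = 102 / 259 = 0.3938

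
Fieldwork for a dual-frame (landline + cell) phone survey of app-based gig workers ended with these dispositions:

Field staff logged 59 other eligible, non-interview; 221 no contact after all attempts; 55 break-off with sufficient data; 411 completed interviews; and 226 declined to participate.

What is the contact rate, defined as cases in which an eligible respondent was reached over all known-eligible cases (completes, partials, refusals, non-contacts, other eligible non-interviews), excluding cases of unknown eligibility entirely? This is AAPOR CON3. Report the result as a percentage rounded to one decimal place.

77.3%

Top → 411 + 55 + 226 + 59 = 751
Denom → 411 + 55 + 226 + 221 + 59 = 972
CON3 = 751 / 972 = 0.7726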